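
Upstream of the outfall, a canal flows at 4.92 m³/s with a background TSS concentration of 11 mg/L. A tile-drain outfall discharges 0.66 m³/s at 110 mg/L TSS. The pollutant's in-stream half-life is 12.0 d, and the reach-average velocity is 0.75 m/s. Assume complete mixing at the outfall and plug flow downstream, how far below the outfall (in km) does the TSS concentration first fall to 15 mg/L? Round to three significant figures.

Mixed concentration C = ΣQC/ΣQ = (4.920·11.00 + 0.6600·110.0) / 5.580 = 126.7/5.580 = 22.71 mg/L.
Half-life 12.0 d → k = ln 2 / 12.0 = 0.05776 d⁻¹.
Set 22.71·exp(−k·t) = 15 → t = ln(22.71/15)/k = 620400 s = 172.3 h.
Distance = v·t = 0.75·620400 = 465300 m = 465.3 km.

465 km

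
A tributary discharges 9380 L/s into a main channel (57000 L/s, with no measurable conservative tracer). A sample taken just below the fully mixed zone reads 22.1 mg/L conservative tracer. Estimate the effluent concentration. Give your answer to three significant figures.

156 mg/L

Mass balance: 57000·0 + 9380·Cₑ = 66380·22.10
→ Cₑ = (66380·22.10 − 57000·0) / 9380 = 156.4 mg/L.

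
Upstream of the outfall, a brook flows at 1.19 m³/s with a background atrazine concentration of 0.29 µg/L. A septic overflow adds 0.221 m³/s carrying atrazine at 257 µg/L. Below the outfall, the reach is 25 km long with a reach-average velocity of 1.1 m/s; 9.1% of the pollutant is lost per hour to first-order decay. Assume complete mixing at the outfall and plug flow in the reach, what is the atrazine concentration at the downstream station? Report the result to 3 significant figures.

Mixed concentration C = ΣQC/ΣQ = (1.190·0.2900 + 0.2210·257.0) / 1.411 = 57.14/1.411 = 40.50 µg/L.
Travel time t = 25·1000 / 1.1 = 22730 s = 6.313 h.
9.1%/h lost → k = −ln(1 − 0.091) = 0.09541 h⁻¹.
After decay, C = 40.50 × e^(−kt) = 40.50 × 0.5475 = 22.17 µg/L.

22.2 µg/L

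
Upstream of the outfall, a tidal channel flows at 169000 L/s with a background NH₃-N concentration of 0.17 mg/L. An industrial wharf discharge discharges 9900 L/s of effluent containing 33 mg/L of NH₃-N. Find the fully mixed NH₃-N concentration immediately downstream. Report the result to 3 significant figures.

After mixing, C = (169000·0.1700 + 9900·33.00) / 178900 = 355400/178900 = 1.987 mg/L.

1.99 mg/L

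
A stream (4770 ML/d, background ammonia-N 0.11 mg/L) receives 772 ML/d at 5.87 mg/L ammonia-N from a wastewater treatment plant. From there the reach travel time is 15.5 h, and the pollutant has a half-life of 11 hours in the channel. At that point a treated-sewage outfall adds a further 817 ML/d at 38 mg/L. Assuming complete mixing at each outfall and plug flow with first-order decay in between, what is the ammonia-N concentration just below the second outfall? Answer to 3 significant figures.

Conservation of mass: C = (4770·0.1100 + 772.0·5.870) / 5542 = 5056/5542 = 0.9124 mg/L; combined flow 5542 ML/d.
Half-life 11 h → k = ln 2 / 11 = 0.06301 h⁻¹ = 1.512 d⁻¹.
Decay over the reach: 0.9124·exp(−kt) = 0.9124·0.3765 = 0.3436 mg/L.
Second outfall: C = (5542·0.3436 + 817.0·38.00)/6359 = 5.182 mg/L.

5.18 mg/L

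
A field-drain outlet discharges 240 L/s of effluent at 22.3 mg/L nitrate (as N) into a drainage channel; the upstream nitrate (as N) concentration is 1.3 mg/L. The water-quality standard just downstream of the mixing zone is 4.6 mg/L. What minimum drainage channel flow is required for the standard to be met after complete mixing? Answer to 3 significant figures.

1290 L/s

Set C_mix = 4.6: (Q·1.300 + 240.0·22.30) / (Q + 240.0) = 4.6
→ Q = 240.0·(22.30 − 4.6)/(4.6 − 1.300) = 1287 L/s.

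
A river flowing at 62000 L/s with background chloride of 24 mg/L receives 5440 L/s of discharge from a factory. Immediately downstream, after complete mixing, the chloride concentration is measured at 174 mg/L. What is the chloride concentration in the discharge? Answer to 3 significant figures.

1880 mg/L

Mass balance: 62000·24.00 + 5440·Cₑ = 67440·174.0
→ Cₑ = (67440·174.0 − 62000·24.00) / 5440 = 1884 mg/L.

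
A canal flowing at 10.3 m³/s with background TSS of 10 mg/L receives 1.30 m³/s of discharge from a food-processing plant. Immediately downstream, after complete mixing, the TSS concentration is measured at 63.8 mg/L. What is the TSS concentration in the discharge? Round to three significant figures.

Mass balance: 10.30·10.00 + 1.300·Cₑ = 11.60·63.80
→ Cₑ = (11.60·63.80 − 10.30·10.00) / 1.300 = 490.1 mg/L.

490 mg/L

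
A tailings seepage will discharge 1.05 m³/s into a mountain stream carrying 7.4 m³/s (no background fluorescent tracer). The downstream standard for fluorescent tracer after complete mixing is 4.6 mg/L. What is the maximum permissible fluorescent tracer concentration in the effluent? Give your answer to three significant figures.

At the limit, (Qr·Cr + Qe·Cₑ)/(Qr + Qe) = 4.6:
Cₑ = (8.450·4.6 − 7.400·0) / 1.050 = 37.02 mg/L.

37.0 mg/L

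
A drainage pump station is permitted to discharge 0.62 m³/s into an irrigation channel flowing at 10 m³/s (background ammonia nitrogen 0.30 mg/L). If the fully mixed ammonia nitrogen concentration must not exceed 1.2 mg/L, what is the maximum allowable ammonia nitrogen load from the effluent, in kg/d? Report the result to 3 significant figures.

Mass balance at the limit: 10.00·0.3000 + 0.6200·Cₑ = 10.62·1.2 → Cₑ = 15.72 mg/L.
Load = 0.6200 m³/s × 15.72 g/m³ × 86 400 s/d = 841.9 kg/d.

842 kg/d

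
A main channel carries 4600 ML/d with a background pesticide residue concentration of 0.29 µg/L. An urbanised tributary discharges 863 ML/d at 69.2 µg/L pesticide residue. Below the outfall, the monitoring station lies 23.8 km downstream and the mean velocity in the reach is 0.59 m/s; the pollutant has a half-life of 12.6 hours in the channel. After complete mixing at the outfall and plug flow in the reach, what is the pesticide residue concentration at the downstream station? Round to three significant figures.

6.03 µg/L

Conservation of mass: C = (4600·0.2900 + 863.0·69.20) / 5463 = 61050/5463 = 11.18 µg/L.
Travel time t = 23.8·1000 / 0.59 = 40340 s = 11.21 h.
Half-life 12.6 h → k = ln 2 / 12.6 = 0.05501 h⁻¹ = 1.320 d⁻¹.
After decay, C = 11.18 × e^(−kt) = 11.18 × 0.5399 = 6.034 µg/L.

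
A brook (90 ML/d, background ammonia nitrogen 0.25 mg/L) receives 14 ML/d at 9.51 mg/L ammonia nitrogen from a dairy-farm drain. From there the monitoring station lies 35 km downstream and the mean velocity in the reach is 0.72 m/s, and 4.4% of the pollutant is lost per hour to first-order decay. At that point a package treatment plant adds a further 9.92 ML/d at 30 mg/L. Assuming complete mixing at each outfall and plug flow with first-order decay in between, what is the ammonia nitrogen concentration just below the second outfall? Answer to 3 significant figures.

3.36 mg/L

Flow-weighted average: C = (90.00·0.2500 + 14.00·9.510) / 104.0 = 155.6/104.0 = 1.497 mg/L; combined flow 104.0 ML/d.
Travel time t = 35·1000 / 0.72 = 48610 s = 13.50 h.
4.4%/h lost → k = −ln(1 − 0.044) = 0.04500 h⁻¹.
After decay, C = 1.497 × e^(−kt) = 1.497 × 0.5447 = 0.8151 mg/L.
At the second outfall, C = (104.0·0.8151 + 9.920·30.00) / (104.0 + 9.920) = 3.356 mg/L.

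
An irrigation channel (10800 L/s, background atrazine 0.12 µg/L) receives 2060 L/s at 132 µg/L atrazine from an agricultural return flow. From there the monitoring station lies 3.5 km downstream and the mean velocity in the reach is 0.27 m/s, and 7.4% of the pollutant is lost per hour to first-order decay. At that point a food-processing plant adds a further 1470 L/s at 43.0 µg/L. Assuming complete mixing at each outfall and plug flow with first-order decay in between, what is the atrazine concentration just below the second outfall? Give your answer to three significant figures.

18.9 µg/L

After mixing, C = (10800·0.1200 + 2060·132.0) / 12860 = 273200/12860 = 21.25 µg/L; combined flow 12860 L/s.
Travel time t = 3.5·1000 / 0.27 = 12960 s = 3.601 h.
7.4%/h lost → k = −ln(1 − 0.074) = 0.07688 h⁻¹.
Applying C = C₀e^(−kt): 21.25 × 0.7582 = 16.11 µg/L.
Second outfall: C = (12860·16.11 + 1470·43.00)/14330 = 18.87 µg/L.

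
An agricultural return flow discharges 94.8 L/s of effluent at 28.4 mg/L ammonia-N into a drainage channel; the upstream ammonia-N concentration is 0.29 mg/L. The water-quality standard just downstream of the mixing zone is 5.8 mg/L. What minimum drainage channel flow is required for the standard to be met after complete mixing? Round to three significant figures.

Set C_mix = 5.8: (Q·0.2900 + 94.80·28.40) / (Q + 94.80) = 5.8
→ Q = 94.80·(28.40 − 5.8)/(5.8 − 0.2900) = 388.8 L/s.

389 L/s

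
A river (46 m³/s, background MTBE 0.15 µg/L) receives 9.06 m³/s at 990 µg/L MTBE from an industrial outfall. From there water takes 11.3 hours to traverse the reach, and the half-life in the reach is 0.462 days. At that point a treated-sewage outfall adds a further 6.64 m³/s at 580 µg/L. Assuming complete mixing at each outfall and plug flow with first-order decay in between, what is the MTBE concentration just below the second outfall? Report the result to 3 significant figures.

Conservation of mass: C = (46.00·0.1500 + 9.060·990.0) / 55.06 = 8976/55.06 = 163.0 µg/L; combined flow 55.06 m³/s.
Half-life 0.462 d → k = ln 2 / 0.462 = 1.500 d⁻¹.
Decay over the reach: 163.0·exp(−kt) = 163.0·0.4934 = 80.44 µg/L.
At the second outfall, C = (55.06·80.44 + 6.640·580.0) / (55.06 + 6.640) = 134.2 µg/L.

134 µg/L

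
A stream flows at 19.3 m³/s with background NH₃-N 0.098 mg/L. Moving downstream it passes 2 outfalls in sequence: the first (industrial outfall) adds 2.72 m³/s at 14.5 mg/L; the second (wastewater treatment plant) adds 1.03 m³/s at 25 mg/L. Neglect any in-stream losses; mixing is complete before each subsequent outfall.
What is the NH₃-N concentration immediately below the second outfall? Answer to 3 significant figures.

2.91 mg/L

After outfall 1: Q = 19.30 + 2.720 = 22.02 m³/s; C = (19.30·0.09800 + 2.720·14.50)/22.02 = 1.877 mg/L.
After outfall 2: Q = 22.02 + 1.030 = 23.05 m³/s; C = (22.02·1.877 + 1.030·25.00)/23.05 = 2.910 mg/L.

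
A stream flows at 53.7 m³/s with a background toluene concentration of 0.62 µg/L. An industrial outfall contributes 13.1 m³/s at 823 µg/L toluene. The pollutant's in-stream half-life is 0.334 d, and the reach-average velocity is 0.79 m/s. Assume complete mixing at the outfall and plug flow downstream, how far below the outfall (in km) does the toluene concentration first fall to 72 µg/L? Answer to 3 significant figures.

26.7 km

Conservation of mass: C = (53.70·0.6200 + 13.10·823.0) / 66.80 = 10810/66.80 = 161.9 µg/L.
Half-life 0.334 d → k = ln 2 / 0.334 = 2.075 d⁻¹.
Set 161.9·exp(−k·t) = 72 → t = ln(161.9/72)/k = 33730 s = 9.371 h.
Distance = v·t = 0.79·33730 = 26650 m = 26.65 km.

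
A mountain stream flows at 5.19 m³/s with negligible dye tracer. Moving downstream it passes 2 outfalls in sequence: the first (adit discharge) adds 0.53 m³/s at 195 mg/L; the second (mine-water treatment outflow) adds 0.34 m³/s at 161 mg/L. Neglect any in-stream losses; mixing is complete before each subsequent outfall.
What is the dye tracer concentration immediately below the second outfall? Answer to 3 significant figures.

Outfall 1: combined Q = 5.720 m³/s; C = (5.190·0 + 0.5300·195.0)/5.720 = 18.07 mg/L.
Outfall 2: combined Q = 6.060 m³/s; C = (5.720·18.07 + 0.3400·161.0)/6.060 = 26.09 mg/L.

26.1 mg/L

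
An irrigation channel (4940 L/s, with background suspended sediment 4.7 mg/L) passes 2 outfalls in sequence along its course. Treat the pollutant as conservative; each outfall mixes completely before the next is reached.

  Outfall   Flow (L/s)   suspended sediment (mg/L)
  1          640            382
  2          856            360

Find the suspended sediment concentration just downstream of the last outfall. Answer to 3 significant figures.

89.5 mg/L

Below outfall 1: Q → 5580 L/s, C = (4940·4.700 + 640.0·382.0)/5580 = 47.97 mg/L.
Below outfall 2: Q → 6436 L/s, C = (5580·47.97 + 856.0·360.0)/6436 = 89.47 mg/L.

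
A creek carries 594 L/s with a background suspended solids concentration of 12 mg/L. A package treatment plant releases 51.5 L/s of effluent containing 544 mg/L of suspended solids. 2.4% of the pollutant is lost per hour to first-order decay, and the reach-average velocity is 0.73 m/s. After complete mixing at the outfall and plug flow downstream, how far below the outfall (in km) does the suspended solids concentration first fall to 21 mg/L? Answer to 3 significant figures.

Mass balance: C = (594.0·12.00 + 51.50·544.0) / 645.5 = 35140/645.5 = 54.44 mg/L.
2.4%/h lost → k = −ln(1 − 0.024) = 0.02429 h⁻¹.
Set 54.44·exp(−k·t) = 21 → t = ln(54.44/21)/k = 141200 s = 39.22 h.
Distance = v·t = 0.73·141200 = 103100 m = 103.1 km.

103 km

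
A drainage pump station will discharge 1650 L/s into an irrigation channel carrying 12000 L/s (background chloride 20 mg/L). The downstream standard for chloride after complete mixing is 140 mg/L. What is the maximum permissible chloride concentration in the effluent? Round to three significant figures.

1010 mg/L

At the limit, (Qr·Cr + Qe·Cₑ)/(Qr + Qe) = 140:
Cₑ = (13650·140 − 12000·20.00) / 1650 = 1013 mg/L.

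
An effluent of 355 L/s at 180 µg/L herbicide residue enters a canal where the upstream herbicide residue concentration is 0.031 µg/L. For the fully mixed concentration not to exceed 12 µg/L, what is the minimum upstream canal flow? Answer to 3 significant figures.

4980 L/s

Set C_mix = 12: (Q·0.03100 + 355.0·180.0) / (Q + 355.0) = 12
→ Q = 355.0·(180.0 − 12)/(12 − 0.03100) = 4983 L/s.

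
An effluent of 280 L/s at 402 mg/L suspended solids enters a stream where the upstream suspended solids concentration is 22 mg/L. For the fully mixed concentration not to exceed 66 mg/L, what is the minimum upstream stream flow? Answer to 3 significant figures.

Set C_mix = 66: (Q·22.00 + 280.0·402.0) / (Q + 280.0) = 66
→ Q = 280.0·(402.0 − 66)/(66 − 22.00) = 2138 L/s.

2140 L/s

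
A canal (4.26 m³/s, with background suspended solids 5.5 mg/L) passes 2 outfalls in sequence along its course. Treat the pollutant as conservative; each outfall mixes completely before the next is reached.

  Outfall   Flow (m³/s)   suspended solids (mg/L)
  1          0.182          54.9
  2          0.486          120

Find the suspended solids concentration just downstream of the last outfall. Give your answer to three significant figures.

Outfall 1: combined Q = 4.442 m³/s; C = (4.260·5.500 + 0.1820·54.90)/4.442 = 7.524 mg/L.
Outfall 2: combined Q = 4.928 m³/s; C = (4.442·7.524 + 0.4860·120.0)/4.928 = 18.62 mg/L.

18.6 mg/L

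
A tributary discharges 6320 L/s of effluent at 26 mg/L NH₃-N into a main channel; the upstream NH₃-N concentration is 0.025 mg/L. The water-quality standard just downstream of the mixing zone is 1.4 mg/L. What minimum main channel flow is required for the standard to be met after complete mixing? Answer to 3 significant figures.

Set C_mix = 1.4: (Q·0.02500 + 6320·26.00) / (Q + 6320) = 1.4
→ Q = 6320·(26.00 − 1.4)/(1.4 − 0.02500) = 113100 L/s.

113000 L/s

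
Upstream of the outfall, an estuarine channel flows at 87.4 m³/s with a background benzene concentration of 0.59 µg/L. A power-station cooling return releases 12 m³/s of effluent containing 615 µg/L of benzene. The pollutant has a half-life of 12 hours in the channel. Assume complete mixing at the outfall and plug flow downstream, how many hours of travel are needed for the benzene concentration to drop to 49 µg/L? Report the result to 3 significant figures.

7.31 h

Mass balance: C = (87.40·0.5900 + 12.00·615.0) / 99.40 = 7432/99.40 = 74.76 µg/L.
Half-life 12 h → k = ln 2 / 12 = 0.05776 h⁻¹ = 1.386 d⁻¹.
74.76·exp(−k·t) = 49 → t = ln(74.76/49)/k = 26330 s = 7.315 h.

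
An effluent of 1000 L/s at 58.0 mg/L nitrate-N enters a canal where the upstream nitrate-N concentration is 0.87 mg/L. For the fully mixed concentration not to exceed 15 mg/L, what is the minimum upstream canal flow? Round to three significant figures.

3040 L/s

Set C_mix = 15: (Q·0.8700 + 1000·58.00) / (Q + 1000) = 15
→ Q = 1000·(58.00 − 15)/(15 − 0.8700) = 3043 L/s.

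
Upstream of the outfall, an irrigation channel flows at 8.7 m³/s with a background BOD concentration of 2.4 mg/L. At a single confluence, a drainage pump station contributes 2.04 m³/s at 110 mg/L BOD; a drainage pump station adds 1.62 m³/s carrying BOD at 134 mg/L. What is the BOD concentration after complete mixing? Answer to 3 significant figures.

Flow-weighted average: C = (8.700·2.400 + 2.040·110.0 + 1.620·134.0) / 12.36 = 462.4/12.36 = 37.41 mg/L.

37.4 mg/L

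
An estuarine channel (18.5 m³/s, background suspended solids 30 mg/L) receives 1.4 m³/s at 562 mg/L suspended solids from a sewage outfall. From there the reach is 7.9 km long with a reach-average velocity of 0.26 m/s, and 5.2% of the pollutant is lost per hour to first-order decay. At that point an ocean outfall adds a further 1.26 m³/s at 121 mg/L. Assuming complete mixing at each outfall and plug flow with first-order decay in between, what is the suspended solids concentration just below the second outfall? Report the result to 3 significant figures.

After mixing, C = (18.50·30.00 + 1.400·562.0) / 19.90 = 1342/19.90 = 67.43 mg/L; combined flow 19.90 m³/s.
Travel time t = 7.9·1000 / 0.26 = 30380 s = 8.440 h.
5.2%/h lost → k = −ln(1 − 0.052) = 0.05340 h⁻¹.
First-order decay: C = 67.43·exp(−k·t) = 67.43·0.6372 = 42.96 mg/L.
Second outfall: C = (19.90·42.96 + 1.260·121.0)/21.16 = 47.61 mg/L.

47.6 mg/L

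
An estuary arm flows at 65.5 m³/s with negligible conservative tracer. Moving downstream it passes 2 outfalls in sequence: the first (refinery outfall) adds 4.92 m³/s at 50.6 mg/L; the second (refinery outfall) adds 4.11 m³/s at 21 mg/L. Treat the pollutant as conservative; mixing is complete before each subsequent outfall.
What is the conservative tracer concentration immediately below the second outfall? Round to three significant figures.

4.50 mg/L

Below outfall 1: Q → 70.42 m³/s, C = (65.50·0 + 4.920·50.60)/70.42 = 3.535 mg/L.
Below outfall 2: Q → 74.53 m³/s, C = (70.42·3.535 + 4.110·21.00)/74.53 = 4.498 mg/L.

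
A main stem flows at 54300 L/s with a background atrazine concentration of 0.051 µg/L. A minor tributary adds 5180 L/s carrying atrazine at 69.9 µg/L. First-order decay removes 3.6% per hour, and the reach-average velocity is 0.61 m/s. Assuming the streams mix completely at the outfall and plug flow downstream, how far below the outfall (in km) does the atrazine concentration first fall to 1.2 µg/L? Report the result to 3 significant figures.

97.7 km

Conservation of mass: C = (54300·0.05100 + 5180·69.90) / 59480 = 364900/59480 = 6.134 µg/L.
3.6%/h lost → k = −ln(1 − 0.036) = 0.03666 h⁻¹.
Set 6.134·exp(−k·t) = 1.2 → t = ln(6.134/1.2)/k = 160200 s = 44.50 h.
Distance = v·t = 0.61·160200 = 97720 m = 97.72 km.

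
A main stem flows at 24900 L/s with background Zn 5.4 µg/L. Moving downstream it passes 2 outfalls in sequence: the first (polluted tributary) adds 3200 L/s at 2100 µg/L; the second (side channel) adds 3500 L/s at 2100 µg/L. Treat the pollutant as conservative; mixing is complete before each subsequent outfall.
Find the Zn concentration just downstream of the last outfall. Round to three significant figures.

Outfall 1: combined Q = 28100 L/s; C = (24900·5.400 + 3200·2100)/28100 = 243.9 µg/L.
Outfall 2: combined Q = 31600 L/s; C = (28100·243.9 + 3500·2100)/31600 = 449.5 µg/L.

450 µg/L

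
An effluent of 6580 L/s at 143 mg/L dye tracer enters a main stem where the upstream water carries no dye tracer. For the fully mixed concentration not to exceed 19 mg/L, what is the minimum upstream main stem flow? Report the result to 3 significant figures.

42900 L/s

Set C_mix = 19: (Q·0 + 6580·143.0) / (Q + 6580) = 19
→ Q = 6580·(143.0 − 19)/(19 − 0) = 42940 L/s.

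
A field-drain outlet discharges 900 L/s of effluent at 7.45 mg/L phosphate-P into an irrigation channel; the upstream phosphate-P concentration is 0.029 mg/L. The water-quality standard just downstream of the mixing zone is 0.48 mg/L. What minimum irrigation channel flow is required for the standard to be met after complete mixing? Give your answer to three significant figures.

Set C_mix = 0.48: (Q·0.02900 + 900.0·7.450) / (Q + 900.0) = 0.48
→ Q = 900.0·(7.450 − 0.48)/(0.48 − 0.02900) = 13910 L/s.

13900 L/s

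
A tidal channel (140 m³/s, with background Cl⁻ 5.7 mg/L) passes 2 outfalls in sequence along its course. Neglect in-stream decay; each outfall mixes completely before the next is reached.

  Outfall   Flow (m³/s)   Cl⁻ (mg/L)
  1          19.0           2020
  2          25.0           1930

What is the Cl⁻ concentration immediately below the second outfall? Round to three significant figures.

475 mg/L

Outfall 1: combined Q = 159.0 m³/s; C = (140.0·5.700 + 19.00·2020)/159.0 = 246.4 mg/L.
Outfall 2: combined Q = 184.0 m³/s; C = (159.0·246.4 + 25.00·1930)/184.0 = 475.2 mg/L.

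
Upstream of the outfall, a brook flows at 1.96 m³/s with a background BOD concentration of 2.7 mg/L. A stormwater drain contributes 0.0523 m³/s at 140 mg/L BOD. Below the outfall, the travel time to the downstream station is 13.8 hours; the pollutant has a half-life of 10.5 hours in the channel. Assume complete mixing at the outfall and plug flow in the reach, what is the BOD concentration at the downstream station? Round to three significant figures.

2.52 mg/L

Mass balance: C = (1.960·2.700 + 0.05230·140.0) / 2.012 = 12.61/2.012 = 6.268 mg/L.
Half-life 10.5 h → k = ln 2 / 10.5 = 0.06601 h⁻¹ = 1.584 d⁻¹.
After decay, C = 6.268 × e^(−kt) = 6.268 × 0.4021 = 2.521 mg/L.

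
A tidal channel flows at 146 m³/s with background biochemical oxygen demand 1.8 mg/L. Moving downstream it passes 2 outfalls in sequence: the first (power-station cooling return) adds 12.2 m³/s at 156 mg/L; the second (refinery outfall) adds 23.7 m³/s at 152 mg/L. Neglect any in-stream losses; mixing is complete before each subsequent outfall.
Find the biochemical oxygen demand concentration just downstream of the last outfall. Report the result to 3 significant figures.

31.7 mg/L

Outfall 1: combined Q = 158.2 m³/s; C = (146.0·1.800 + 12.20·156.0)/158.2 = 13.69 mg/L.
Outfall 2: combined Q = 181.9 m³/s; C = (158.2·13.69 + 23.70·152.0)/181.9 = 31.71 mg/L.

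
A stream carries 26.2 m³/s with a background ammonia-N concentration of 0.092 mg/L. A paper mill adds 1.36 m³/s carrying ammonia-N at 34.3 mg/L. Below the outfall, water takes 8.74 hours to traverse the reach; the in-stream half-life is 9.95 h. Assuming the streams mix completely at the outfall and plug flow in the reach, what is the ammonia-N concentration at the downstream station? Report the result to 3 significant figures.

0.968 mg/L

Flow-weighted average: C = (26.20·0.09200 + 1.360·34.30) / 27.56 = 49.06/27.56 = 1.780 mg/L.
Half-life 9.95 h → k = ln 2 / 9.95 = 0.06966 h⁻¹ = 1.672 d⁻¹.
Applying C = C₀e^(−kt): 1.780 × 0.5440 = 0.9683 mg/L.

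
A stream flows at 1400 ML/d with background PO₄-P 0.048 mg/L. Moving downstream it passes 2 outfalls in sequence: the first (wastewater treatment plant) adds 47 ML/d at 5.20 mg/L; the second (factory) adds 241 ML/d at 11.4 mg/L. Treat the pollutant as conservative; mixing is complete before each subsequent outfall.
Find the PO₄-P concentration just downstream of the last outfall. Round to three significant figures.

1.81 mg/L

Outfall 1: combined Q = 1447 ML/d; C = (1400·0.04800 + 47.00·5.200)/1447 = 0.2153 mg/L.
Outfall 2: combined Q = 1688 ML/d; C = (1447·0.2153 + 241.0·11.40)/1688 = 1.812 mg/L.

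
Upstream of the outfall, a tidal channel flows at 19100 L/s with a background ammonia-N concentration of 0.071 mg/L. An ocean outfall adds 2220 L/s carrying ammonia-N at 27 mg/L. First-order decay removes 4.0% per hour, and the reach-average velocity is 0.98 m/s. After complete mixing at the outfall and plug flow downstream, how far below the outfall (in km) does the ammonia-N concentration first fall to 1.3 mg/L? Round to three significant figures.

68.6 km

Mass balance: C = (19100·0.07100 + 2220·27.00) / 21320 = 61300/21320 = 2.875 mg/L.
4.0%/h lost → k = −ln(1 − 0.04) = 0.04082 h⁻¹.
Set 2.875·exp(−k·t) = 1.3 → t = ln(2.875/1.3)/k = 70000 s = 19.44 h.
Distance = v·t = 0.98·70000 = 68600 m = 68.60 km.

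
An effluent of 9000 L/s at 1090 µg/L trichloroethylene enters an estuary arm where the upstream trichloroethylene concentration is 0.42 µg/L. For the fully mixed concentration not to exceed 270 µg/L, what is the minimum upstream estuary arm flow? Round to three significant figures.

Set C_mix = 270: (Q·0.4200 + 9000·1090) / (Q + 9000) = 270
→ Q = 9000·(1090 − 270)/(270 − 0.4200) = 27380 L/s.

27400 L/s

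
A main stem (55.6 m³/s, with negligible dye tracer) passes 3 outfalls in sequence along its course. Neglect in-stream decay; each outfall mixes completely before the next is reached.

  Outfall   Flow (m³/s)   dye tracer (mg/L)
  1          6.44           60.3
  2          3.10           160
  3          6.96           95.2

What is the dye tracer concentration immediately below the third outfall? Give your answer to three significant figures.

21.5 mg/L

Outfall 1: combined Q = 62.04 m³/s; C = (55.60·0 + 6.440·60.30)/62.04 = 6.259 mg/L.
Outfall 2: combined Q = 65.14 m³/s; C = (62.04·6.259 + 3.100·160.0)/65.14 = 13.58 mg/L.
Outfall 3: combined Q = 72.10 m³/s; C = (65.14·13.58 + 6.960·95.20)/72.10 = 21.46 mg/L.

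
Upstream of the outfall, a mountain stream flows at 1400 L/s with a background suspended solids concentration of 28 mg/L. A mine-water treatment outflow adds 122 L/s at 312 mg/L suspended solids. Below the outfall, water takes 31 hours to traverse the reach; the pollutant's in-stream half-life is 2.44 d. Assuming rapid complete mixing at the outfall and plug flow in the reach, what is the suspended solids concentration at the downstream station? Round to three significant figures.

35.2 mg/L

After mixing, C = (1400·28.00 + 122.0·312.0) / 1522 = 77260/1522 = 50.76 mg/L.
Half-life 2.44 d → k = ln 2 / 2.44 = 0.2841 d⁻¹.
Decay over the reach: 50.76·exp(−kt) = 50.76·0.6929 = 35.17 mg/L.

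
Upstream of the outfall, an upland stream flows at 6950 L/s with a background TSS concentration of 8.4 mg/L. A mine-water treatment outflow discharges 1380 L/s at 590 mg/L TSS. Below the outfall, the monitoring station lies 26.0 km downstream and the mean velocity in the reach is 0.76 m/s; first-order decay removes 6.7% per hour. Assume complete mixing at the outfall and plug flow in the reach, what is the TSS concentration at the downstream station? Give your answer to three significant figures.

54.2 mg/L

Conservation of mass: C = (6950·8.400 + 1380·590.0) / 8330 = 872600/8330 = 104.8 mg/L.
Travel time t = 26.0·1000 / 0.76 = 34210 s = 9.503 h.
6.7%/h lost → k = −ln(1 − 0.067) = 0.06935 h⁻¹.
First-order decay: C = 104.8·exp(−k·t) = 104.8·0.5174 = 54.19 mg/L.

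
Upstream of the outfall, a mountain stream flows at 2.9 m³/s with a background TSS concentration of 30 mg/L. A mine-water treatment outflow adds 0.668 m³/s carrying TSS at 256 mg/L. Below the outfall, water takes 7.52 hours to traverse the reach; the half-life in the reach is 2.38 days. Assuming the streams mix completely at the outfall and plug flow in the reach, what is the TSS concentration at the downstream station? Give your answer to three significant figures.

66.0 mg/L

Mass balance: C = (2.900·30.00 + 0.6680·256.0) / 3.568 = 258.0/3.568 = 72.31 mg/L.
Half-life 2.38 d → k = ln 2 / 2.38 = 0.2912 d⁻¹.
After decay, C = 72.31 × e^(−kt) = 72.31 × 0.9128 = 66.01 mg/L.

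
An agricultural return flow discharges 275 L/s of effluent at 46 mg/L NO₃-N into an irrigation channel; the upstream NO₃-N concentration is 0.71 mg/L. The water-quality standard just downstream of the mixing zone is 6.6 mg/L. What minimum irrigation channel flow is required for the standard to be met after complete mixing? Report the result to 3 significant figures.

1840 L/s

Set C_mix = 6.6: (Q·0.7100 + 275.0·46.00) / (Q + 275.0) = 6.6
→ Q = 275.0·(46.00 − 6.6)/(6.6 − 0.7100) = 1840 L/s.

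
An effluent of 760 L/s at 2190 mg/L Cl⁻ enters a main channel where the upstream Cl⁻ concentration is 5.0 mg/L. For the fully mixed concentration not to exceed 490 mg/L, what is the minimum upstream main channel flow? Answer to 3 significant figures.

2660 L/s

Set C_mix = 490: (Q·5.000 + 760.0·2190) / (Q + 760.0) = 490
→ Q = 760.0·(2190 − 490)/(490 − 5.000) = 2664 L/s.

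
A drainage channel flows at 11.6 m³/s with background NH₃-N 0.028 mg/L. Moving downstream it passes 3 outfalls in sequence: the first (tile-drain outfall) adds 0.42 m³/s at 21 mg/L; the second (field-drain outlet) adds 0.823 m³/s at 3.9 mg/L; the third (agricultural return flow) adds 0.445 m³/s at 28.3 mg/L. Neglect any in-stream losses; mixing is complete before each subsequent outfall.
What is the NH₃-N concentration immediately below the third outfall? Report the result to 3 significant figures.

1.88 mg/L

Below outfall 1: Q → 12.02 m³/s, C = (11.60·0.02800 + 0.4200·21.00)/12.02 = 0.7608 mg/L.
Below outfall 2: Q → 12.84 m³/s, C = (12.02·0.7608 + 0.8230·3.900)/12.84 = 0.9620 mg/L.
Below outfall 3: Q → 13.29 m³/s, C = (12.84·0.9620 + 0.4450·28.30)/13.29 = 1.877 mg/L.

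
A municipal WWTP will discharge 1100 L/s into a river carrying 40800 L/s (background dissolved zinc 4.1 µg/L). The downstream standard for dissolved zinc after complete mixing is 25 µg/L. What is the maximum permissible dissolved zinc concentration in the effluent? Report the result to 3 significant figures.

At the limit, (Qr·Cr + Qe·Cₑ)/(Qr + Qe) = 25:
Cₑ = (41900·25 − 40800·4.100) / 1100 = 800.2 µg/L.

800 µg/L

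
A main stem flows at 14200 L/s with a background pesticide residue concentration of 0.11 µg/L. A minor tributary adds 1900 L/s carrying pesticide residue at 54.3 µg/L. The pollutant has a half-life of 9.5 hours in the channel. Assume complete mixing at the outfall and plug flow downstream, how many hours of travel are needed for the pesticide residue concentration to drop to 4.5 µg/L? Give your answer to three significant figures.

After mixing, C = (14200·0.1100 + 1900·54.30) / 16100 = 104700/16100 = 6.505 µg/L.
Half-life 9.5 h → k = ln 2 / 9.5 = 0.07296 h⁻¹ = 1.751 d⁻¹.
6.505·exp(−k·t) = 4.5 → t = ln(6.505/4.5)/k = 18180 s = 5.051 h.

5.05 h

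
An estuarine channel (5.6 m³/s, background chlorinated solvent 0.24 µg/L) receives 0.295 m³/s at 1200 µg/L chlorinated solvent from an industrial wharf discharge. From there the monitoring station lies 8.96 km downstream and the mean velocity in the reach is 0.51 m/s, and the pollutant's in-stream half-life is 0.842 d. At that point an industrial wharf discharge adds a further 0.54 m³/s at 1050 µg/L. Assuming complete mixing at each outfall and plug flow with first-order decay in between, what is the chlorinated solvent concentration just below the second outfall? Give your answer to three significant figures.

Conservation of mass: C = (5.600·0.2400 + 0.2950·1200) / 5.895 = 355.3/5.895 = 60.28 µg/L; combined flow 5.895 m³/s.
Travel time t = 8.96·1000 / 0.51 = 17570 s = 4.880 h.
Half-life 0.842 d → k = ln 2 / 0.842 = 0.8232 d⁻¹.
Applying C = C₀e^(−kt): 60.28 × 0.8459 = 50.99 µg/L.
At the second outfall, C = (5.895·50.99 + 0.5400·1050) / (5.895 + 0.5400) = 134.8 µg/L.

135 µg/L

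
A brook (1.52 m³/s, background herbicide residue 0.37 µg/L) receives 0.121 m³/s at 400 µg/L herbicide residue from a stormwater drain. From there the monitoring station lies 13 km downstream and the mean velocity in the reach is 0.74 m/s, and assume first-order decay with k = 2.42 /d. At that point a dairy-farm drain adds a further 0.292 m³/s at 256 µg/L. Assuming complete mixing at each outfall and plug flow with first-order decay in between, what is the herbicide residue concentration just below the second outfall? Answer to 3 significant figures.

Flow-weighted average: C = (1.520·0.3700 + 0.1210·400.0) / 1.641 = 48.96/1.641 = 29.84 µg/L; combined flow 1.641 m³/s.
Travel time t = 13·1000 / 0.74 = 17570 s = 4.880 h.
After decay, C = 29.84 × e^(−kt) = 29.84 × 0.6114 = 18.24 µg/L.
At the second outfall, C = (1.641·18.24 + 0.2920·256.0) / (1.641 + 0.2920) = 54.16 µg/L.

54.2 µg/L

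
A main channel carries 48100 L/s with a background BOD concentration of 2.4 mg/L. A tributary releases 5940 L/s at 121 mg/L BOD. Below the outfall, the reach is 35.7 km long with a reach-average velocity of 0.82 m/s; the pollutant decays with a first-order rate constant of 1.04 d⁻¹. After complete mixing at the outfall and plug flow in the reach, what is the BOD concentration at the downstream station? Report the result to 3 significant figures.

Mass balance: C = (48100·2.400 + 5940·121.0) / 54040 = 834200/54040 = 15.44 mg/L.
Travel time t = 35.7·1000 / 0.82 = 43540 s = 12.09 h.
Applying C = C₀e^(−kt): 15.44 × 0.5921 = 9.140 mg/L.

9.14 mg/L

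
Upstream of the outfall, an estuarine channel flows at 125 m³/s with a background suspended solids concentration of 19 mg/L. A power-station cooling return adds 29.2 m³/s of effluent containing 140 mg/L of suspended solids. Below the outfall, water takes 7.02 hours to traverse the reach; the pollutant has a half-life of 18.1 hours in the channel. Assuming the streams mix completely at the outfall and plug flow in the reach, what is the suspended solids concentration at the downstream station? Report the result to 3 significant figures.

Flow-weighted average: C = (125.0·19.00 + 29.20·140.0) / 154.2 = 6463/154.2 = 41.91 mg/L.
Half-life 18.1 h → k = ln 2 / 18.1 = 0.03830 h⁻¹ = 0.9191 d⁻¹.
Applying C = C₀e^(−kt): 41.91 × 0.7643 = 32.03 mg/L.

32.0 mg/L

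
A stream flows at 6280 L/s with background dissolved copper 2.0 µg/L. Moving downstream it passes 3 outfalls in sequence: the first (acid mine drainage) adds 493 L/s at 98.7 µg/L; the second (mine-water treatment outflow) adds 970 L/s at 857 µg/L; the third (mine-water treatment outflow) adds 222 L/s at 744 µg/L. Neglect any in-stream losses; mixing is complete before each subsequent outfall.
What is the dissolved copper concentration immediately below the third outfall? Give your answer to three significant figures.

133 µg/L

Below outfall 1: Q → 6773 L/s, C = (6280·2.000 + 493.0·98.70)/6773 = 9.039 µg/L.
Below outfall 2: Q → 7743 L/s, C = (6773·9.039 + 970.0·857.0)/7743 = 115.3 µg/L.
Below outfall 3: Q → 7965 L/s, C = (7743·115.3 + 222.0·744.0)/7965 = 132.8 µg/L.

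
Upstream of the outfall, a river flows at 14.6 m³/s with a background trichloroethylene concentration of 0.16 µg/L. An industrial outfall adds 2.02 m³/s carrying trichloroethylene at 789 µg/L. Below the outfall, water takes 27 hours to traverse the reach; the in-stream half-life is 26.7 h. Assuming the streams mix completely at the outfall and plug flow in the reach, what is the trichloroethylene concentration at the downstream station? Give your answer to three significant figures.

47.6 µg/L

Mass balance: C = (14.60·0.1600 + 2.020·789.0) / 16.62 = 1596/16.62 = 96.04 µg/L.
Half-life 26.7 h → k = ln 2 / 26.7 = 0.02596 h⁻¹ = 0.6231 d⁻¹.
Decay over the reach: 96.04·exp(−kt) = 96.04·0.4961 = 47.65 µg/L.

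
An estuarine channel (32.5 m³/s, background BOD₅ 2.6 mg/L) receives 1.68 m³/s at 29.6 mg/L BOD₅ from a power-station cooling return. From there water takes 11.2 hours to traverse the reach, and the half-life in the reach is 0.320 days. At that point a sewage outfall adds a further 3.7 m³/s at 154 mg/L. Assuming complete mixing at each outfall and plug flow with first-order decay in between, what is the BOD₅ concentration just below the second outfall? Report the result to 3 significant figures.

Mixed concentration C = ΣQC/ΣQ = (32.50·2.600 + 1.680·29.60) / 34.18 = 134.2/34.18 = 3.927 mg/L; combined flow 34.18 m³/s.
Half-life 0.320 d → k = ln 2 / 0.320 = 2.166 d⁻¹.
Applying C = C₀e^(−kt): 3.927 × 0.3639 = 1.429 mg/L.
Second outfall: C = (34.18·1.429 + 3.700·154.0)/37.88 = 16.33 mg/L.

16.3 mg/L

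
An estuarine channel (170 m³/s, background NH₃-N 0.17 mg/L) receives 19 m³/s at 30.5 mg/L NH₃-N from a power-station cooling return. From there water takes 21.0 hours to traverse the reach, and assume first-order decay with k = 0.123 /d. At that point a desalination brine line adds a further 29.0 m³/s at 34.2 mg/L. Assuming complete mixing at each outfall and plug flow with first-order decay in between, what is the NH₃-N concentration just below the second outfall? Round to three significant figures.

7.06 mg/L

Mass balance: C = (170.0·0.1700 + 19.00·30.50) / 189.0 = 608.4/189.0 = 3.219 mg/L; combined flow 189.0 m³/s.
Decay over the reach: 3.219·exp(−kt) = 3.219·0.8980 = 2.891 mg/L.
At the second outfall, C = (189.0·2.891 + 29.00·34.20) / (189.0 + 29.00) = 7.056 mg/L.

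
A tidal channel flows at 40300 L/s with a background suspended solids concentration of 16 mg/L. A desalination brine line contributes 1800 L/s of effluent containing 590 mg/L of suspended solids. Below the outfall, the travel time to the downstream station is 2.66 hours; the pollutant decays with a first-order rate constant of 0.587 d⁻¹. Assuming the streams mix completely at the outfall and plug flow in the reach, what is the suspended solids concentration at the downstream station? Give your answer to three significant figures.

38.0 mg/L

Conservation of mass: C = (40300·16.00 + 1800·590.0) / 42100 = 1707000/42100 = 40.54 mg/L.
After decay, C = 40.54 × e^(−kt) = 40.54 × 0.9370 = 37.99 mg/L.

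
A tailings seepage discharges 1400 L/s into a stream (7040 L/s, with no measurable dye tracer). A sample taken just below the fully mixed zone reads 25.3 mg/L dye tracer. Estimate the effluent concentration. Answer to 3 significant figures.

Mass balance: 7040·0 + 1400·Cₑ = 8440·25.30
→ Cₑ = (8440·25.30 − 7040·0) / 1400 = 152.5 mg/L.

153 mg/L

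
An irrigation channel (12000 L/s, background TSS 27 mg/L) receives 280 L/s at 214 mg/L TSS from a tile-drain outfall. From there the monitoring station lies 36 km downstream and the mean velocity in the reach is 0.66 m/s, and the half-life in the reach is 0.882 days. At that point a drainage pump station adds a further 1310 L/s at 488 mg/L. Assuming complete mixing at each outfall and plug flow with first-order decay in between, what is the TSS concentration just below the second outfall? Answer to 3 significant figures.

64.2 mg/L

Flow-weighted average: C = (12000·27.00 + 280.0·214.0) / 12280 = 383900/12280 = 31.26 mg/L; combined flow 12280 L/s.
Travel time t = 36·1000 / 0.66 = 54550 s = 15.15 h.
Half-life 0.882 d → k = ln 2 / 0.882 = 0.7859 d⁻¹.
Decay over the reach: 31.26·exp(−kt) = 31.26·0.6089 = 19.04 mg/L.
At the second outfall, C = (12280·19.04 + 1310·488.0) / (12280 + 1310) = 64.24 mg/L.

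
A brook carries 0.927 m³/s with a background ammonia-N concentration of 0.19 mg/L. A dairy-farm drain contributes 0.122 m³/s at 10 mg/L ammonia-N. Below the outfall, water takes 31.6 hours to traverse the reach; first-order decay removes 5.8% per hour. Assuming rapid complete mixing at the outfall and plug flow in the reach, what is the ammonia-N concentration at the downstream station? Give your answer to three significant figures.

0.201 mg/L

Flow-weighted average: C = (0.9270·0.1900 + 0.1220·10.00) / 1.049 = 1.396/1.049 = 1.331 mg/L.
5.8%/h lost → k = −ln(1 − 0.058) = 0.05975 h⁻¹.
Applying C = C₀e^(−kt): 1.331 × 0.1514 = 0.2014 mg/L.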